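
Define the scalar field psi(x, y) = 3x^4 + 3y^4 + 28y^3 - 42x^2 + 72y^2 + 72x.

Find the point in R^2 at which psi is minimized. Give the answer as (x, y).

(-3, 0)

psi(x,y) separates as P(x) + Q(y), so its minimum is min P + min Q.
P'(x) = 12(x - 2)(x - 1)(x + 3) vanishes at x ∈ {-3, 1, 2}; Q'(y) = 12y(y + 3)(y + 4) vanishes at y ∈ {-4, -3, 0}.
Local minima of P (where P''>0): P(-3)=-351, P(2)=24. Local minima of Q: Q(-4)=128, Q(0)=0.
So the global minimum of psi is P(-3) + Q(0) = -351 + 0 = -351, attained at (-3, 0).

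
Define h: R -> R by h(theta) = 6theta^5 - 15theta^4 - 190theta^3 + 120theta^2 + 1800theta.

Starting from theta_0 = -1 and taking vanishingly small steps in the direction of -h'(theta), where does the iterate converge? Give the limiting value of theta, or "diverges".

-2

h'(theta) = 30(theta - 5)(theta - 2)(theta + 2)(theta + 3), so h'(-1) = 1080.
Gradient descent moves in the -h' direction, i.e. theta is decreasing.
The nearest critical point in that direction is theta = -2, where h'' = 840 > 0 (a local minimum). The iterate converges there.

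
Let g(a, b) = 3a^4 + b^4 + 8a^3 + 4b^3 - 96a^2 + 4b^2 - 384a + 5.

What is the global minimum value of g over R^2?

g(a,b) separates as P(a) + Q(b) + 5, so its minimum is min P + min Q + 5.
P'(a) = 12(a - 4)(a + 2)(a + 4) vanishes at a ∈ {-4, -2, 4}; Q'(b) = 4b(b + 1)(b + 2) vanishes at b ∈ {-2, -1, 0}.
Local minima of P (where P''>0): P(-4)=256, P(4)=-1792. Local minima of Q: Q(-2)=0, Q(0)=0.
So the global minimum of g is P(4) + Q(-2) + 5 = -1792 + 0 + 5 = -1787, attained at (4, -2).

-1787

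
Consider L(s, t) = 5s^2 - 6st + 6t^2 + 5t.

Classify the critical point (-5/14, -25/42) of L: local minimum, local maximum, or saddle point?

The Hessian of L is constant: H = [[10, -6], [-6, 12]].
det(H) = 10·12 − (-6)² = 84.
det(H) > 0 and tr(H) = 22 > 0, so H is positive definite and the point is a local minimum.

local minimum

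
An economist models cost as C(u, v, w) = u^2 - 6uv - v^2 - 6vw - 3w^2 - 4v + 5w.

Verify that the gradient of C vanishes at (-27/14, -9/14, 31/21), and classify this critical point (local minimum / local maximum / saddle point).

∇C = (2u - 6v, -6u - 2v - 6w - 4, -6v - 6w + 5); substituting (-27/14, -9/14, 31/21) gives ∇C = (0, 0, 0), so (-27/14, -9/14, 31/21) is indeed a critical point.
The Hessian is constant: H = [[2, -6, 0], [-6, -2, -6], [0, -6, -6]].
Leading principal minors: Δ₁ = 2, Δ₂ = -40, Δ₃ = 168.
The minors fit neither the all-positive nor the alternating-sign pattern, so H is indefinite: a saddle point.

saddle point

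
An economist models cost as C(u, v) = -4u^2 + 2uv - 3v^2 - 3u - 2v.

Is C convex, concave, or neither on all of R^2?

C is quadratic, so its Hessian is the constant matrix H = [[-8, 2], [2, -6]].
det(H) = 44, tr(H) = -14.
det(H) > 0 and tr(H) < 0, so H is negative definite everywhere: concave.

concave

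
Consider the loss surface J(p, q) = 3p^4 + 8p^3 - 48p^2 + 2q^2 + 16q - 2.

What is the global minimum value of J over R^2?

-546

J(p,q) separates as A(p) + B(q) − 2, so its minimum is min A + min B − 2.
A'(p) = 12p(p - 2)(p + 4) vanishes at p ∈ {-4, 0, 2}; B'(q) = 4q + 16 vanishes at q ∈ {-4}.
Local minima of A (where A''>0): A(-4)=-512, A(2)=-80. Local minima of B: B(-4)=-32.
So the global minimum of J is A(-4) + B(-4) − 2 = -512 − 32 − 2 = -546, attained at (-4, -4).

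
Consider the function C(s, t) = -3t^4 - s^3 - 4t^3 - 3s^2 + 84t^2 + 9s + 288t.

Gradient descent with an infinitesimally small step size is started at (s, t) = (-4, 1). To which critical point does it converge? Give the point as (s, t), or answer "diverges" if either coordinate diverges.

(-3, -2)

C is separable, so gradient descent decouples: s follows -∂C/∂s, t follows -∂C/∂t.
∂C/∂s = -3(s - 1)(s + 3); at s=-4 this is -15, so s increases.
∂C/∂t = -12(t - 4)(t + 2)(t + 3); at t=1 this is 432, so t decreases.
s converges to its nearest critical value -3 (a local min of the s-part); t converges to -2. The iterate converges to (-3, -2).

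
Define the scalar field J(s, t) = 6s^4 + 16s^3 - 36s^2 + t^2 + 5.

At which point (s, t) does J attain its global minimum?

J(s,t) separates as P(s) + Q(t) + 5, so its minimum is min P + min Q + 5.
P'(s) = 24s(s - 1)(s + 3) vanishes at s ∈ {-3, 0, 1}; Q'(t) = 2t vanishes at t ∈ {0}.
Local minima of P (where P''>0): P(-3)=-270, P(1)=-14. Local minima of Q: Q(0)=0.
So the global minimum of J is P(-3) + Q(0) + 5 = -270 + 0 + 5 = -265, attained at (-3, 0).

(-3, 0)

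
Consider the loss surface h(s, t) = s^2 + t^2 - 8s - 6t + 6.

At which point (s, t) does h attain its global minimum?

(4, 3)

h(s,t) separates as P(s) + Q(t) + 6, so its minimum is min P + min Q + 6.
P'(s) = 2s - 8 vanishes at s ∈ {4}; Q'(t) = 2(t - 3) vanishes at t ∈ {3}.
Local minima of P (where P''>0): P(4)=-16. Local minima of Q: Q(3)=-9.
So the global minimum of h is P(4) + Q(3) + 6 = -16 − 9 + 6 = -19, attained at (4, 3).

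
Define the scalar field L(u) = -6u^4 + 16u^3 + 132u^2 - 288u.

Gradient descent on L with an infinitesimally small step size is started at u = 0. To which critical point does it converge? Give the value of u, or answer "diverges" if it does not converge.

L'(u) = -24(u - 4)(u - 1)(u + 3), so L'(0) = -288.
Gradient descent moves in the -L' direction, i.e. u is increasing.
The nearest critical point in that direction is u = 1, where L'' = 288 > 0 (a local minimum). The iterate converges there.

1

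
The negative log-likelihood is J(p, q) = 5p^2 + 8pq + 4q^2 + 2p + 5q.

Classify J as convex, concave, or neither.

convex

J is quadratic, so its Hessian is the constant matrix H = [[10, 8], [8, 8]].
det(H) = 16, tr(H) = 18.
det(H) > 0 and tr(H) > 0, so H is positive definite everywhere: convex.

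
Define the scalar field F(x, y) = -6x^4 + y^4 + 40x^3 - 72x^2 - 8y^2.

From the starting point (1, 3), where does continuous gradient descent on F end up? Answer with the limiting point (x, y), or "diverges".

(2, 2)

F is separable, so gradient descent decouples: x follows -∂F/∂x, y follows -∂F/∂y.
∂F/∂x = -24x(x - 3)(x - 2); at x=1 this is -48, so x increases.
∂F/∂y = 4y(y - 2)(y + 2); at y=3 this is 60, so y decreases.
x converges to its nearest critical value 2 (a local min of the x-part); y converges to 2. The iterate converges to (2, 2).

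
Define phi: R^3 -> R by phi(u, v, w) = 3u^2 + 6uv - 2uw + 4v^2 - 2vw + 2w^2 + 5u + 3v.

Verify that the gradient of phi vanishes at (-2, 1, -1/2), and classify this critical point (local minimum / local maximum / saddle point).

local minimum

∇phi = (6u + 6v - 2w + 5, 6u + 8v - 2w + 3, -2u - 2v + 4w); substituting (-2, 1, -1/2) gives ∇phi = (0, 0, 0), so (-2, 1, -1/2) is indeed a critical point.
The Hessian is constant: H = [[6, 6, -2], [6, 8, -2], [-2, -2, 4]].
Leading principal minors: Δ₁ = 6, Δ₂ = 12, Δ₃ = 40.
All leading minors are positive, so H is positive definite: a local minimum.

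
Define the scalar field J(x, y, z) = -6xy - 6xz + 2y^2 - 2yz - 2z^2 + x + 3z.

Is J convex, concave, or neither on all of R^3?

neither

J is quadratic, so its Hessian is the constant matrix H = [[0, -6, -6], [-6, 4, -2], [-6, -2, -4]].
Leading principal minors: 0, -36, -144.
Neither pattern holds ⇒ H is indefinite ⇒ neither convex nor concave.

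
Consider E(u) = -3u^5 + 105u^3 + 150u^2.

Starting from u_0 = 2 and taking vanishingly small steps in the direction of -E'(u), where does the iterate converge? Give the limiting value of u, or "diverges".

0

E'(u) = -15u(u - 5)(u + 1)(u + 4), so E'(2) = 1620.
Gradient descent moves in the -E' direction, i.e. u is decreasing.
The nearest critical point in that direction is u = 0, where E'' = 300 > 0 (a local minimum). The iterate converges there.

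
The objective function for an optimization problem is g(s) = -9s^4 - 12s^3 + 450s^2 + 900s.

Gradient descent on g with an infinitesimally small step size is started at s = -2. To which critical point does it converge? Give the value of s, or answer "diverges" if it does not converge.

-1

g'(s) = -36(s - 5)(s + 1)(s + 5), so g'(-2) = -756.
Gradient descent moves in the -g' direction, i.e. s is increasing.
The nearest critical point in that direction is s = -1, where g'' = 864 > 0 (a local minimum). The iterate converges there.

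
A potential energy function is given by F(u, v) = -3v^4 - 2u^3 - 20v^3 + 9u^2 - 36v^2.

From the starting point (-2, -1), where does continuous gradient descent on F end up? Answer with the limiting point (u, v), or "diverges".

(0, -2)

F is separable, so gradient descent decouples: u follows -∂F/∂u, v follows -∂F/∂v.
∂F/∂u = -6u(u - 3); at u=-2 this is -60, so u increases.
∂F/∂v = -12v(v + 2)(v + 3); at v=-1 this is 24, so v decreases.
u converges to its nearest critical value 0 (a local min of the u-part); v converges to -2. The iterate converges to (0, -2).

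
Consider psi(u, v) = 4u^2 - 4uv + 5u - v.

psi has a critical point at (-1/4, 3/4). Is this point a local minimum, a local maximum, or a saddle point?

saddle point

The Hessian of psi is constant: H = [[8, -4], [-4, 0]].
det(H) = 8·0 − (-4)² = -16.
Since det(H) < 0, H is indefinite and the critical point is a saddle point.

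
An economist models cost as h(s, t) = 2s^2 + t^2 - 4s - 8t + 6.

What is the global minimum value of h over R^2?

-12

h(s,t) separates as P(s) + Q(t) + 6, so its minimum is min P + min Q + 6.
P'(s) = 4s - 4 vanishes at s ∈ {1}; Q'(t) = 2(t - 4) vanishes at t ∈ {4}.
Local minima of P (where P''>0): P(1)=-2. Local minima of Q: Q(4)=-16.
So the global minimum of h is P(1) + Q(4) + 6 = -2 − 16 + 6 = -12, attained at (1, 4).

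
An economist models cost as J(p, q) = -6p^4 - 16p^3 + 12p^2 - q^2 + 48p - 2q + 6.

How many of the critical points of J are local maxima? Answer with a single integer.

J separates as a function of p plus a function of q, so ∇J=0 decouples.
∂J/∂p = -24(p - 1)(p + 1)(p + 2) = 0 at p ∈ {-2, -1, 1}; ∂J/∂q = -2(q + 1) = 0 at q ∈ {-1}.
The Hessian is diagonal: diag(J_pp, J_qq). Second derivatives: J_pp(-2)=-72, J_pp(-1)=48, J_pp(1)=-144; J_qq(-1)=-2.
Local maxima occur where both diagonal entries negative: (-2, -1), (1, -1). Count: 2.

2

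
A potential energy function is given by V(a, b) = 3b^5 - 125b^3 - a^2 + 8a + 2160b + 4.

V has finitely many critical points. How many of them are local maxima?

2

V separates as a function of a plus a function of b, so ∇V=0 decouples.
∂V/∂a = -2(a - 4) = 0 at a ∈ {4}; ∂V/∂b = 15(b - 4)(b - 3)(b + 3)(b + 4) = 0 at b ∈ {-4, -3, 3, 4}.
The Hessian is diagonal: diag(V_aa, V_bb). Second derivatives: V_aa(4)=-2; V_bb(-4)=-840, V_bb(-3)=630, V_bb(3)=-630, V_bb(4)=840.
Local maxima occur where both diagonal entries negative: (4, -4), (4, 3). Count: 2.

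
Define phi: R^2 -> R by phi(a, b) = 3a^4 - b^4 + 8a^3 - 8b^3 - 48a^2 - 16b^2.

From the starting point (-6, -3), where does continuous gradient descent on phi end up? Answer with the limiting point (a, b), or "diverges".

phi is separable, so gradient descent decouples: a follows -∂phi/∂a, b follows -∂phi/∂b.
∂phi/∂a = 12a(a - 2)(a + 4); at a=-6 this is -1152, so a increases.
∂phi/∂b = -4b(b + 2)(b + 4); at b=-3 this is -12, so b increases.
a converges to its nearest critical value -4 (a local min of the a-part); b converges to -2. The iterate converges to (-4, -2).

(-4, -2)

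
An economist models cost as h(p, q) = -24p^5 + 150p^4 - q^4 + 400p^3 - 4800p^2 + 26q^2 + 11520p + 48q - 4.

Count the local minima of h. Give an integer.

h separates as a function of p plus a function of q, so ∇h=0 decouples.
∂h/∂p = -120(p - 4)(p - 3)(p - 2)(p + 4) = 0 at p ∈ {-4, 2, 3, 4}; ∂h/∂q = -4(q - 4)(q + 1)(q + 3) = 0 at q ∈ {-3, -1, 4}.
The Hessian is diagonal: diag(h_pp, h_qq). Second derivatives: h_pp(-4)=40320, h_pp(2)=-1440, h_pp(3)=840, h_pp(4)=-1920; h_qq(-3)=-56, h_qq(-1)=40, h_qq(4)=-140.
Local minima occur where both diagonal entries positive: (-4, -1), (3, -1). Count: 2.

2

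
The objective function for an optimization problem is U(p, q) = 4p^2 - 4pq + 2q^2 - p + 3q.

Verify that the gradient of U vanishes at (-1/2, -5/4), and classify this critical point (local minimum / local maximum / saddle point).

local minimum

∇U = (8p - 4q - 1, -4p + 4q + 3); substituting (-1/2, -5/4) gives ∇U = (0, 0), so (-1/2, -5/4) is indeed a critical point.
The Hessian of U is constant: H = [[8, -4], [-4, 4]].
det(H) = 8·4 − (-4)² = 16.
det(H) > 0 and tr(H) = 12 > 0, so H is positive definite and the point is a local minimum.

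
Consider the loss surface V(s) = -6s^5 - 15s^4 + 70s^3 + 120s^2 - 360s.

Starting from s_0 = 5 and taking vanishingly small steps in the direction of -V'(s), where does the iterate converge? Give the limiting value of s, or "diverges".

diverges

V'(s) = -30(s - 2)(s - 1)(s + 2)(s + 3), so V'(5) = -20160.
Gradient descent moves in the -V' direction, i.e. s is increasing.
There is no critical point above s=5, and V' keeps the same sign, so the iterate runs off to +∞.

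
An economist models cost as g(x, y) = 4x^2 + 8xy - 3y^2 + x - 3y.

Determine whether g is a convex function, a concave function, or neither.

neither

g is quadratic, so its Hessian is the constant matrix H = [[8, 8], [8, -6]].
det(H) = -112, tr(H) = 2.
det(H) < 0, so H is indefinite: neither convex nor concave.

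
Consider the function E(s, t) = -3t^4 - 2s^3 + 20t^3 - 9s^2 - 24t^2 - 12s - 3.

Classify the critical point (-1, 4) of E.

local maximum

The mixed partial ∂²E/∂s∂t is 0, so the Hessian at any point is diag(E_ss, E_tt) = diag(-6(2s + 3), 12(-3t^2 + 10t - 4)).
At (-1, 4): H = diag(-6, -144).
Both eigenvalues are negative, so H is negative definite: a local maximum.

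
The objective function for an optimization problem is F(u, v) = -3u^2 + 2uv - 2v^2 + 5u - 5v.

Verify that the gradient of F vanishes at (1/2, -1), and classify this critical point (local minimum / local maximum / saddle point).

local maximum

∇F = (-6u + 2v + 5, 2u - 4v - 5); substituting (1/2, -1) gives ∇F = (0, 0), so (1/2, -1) is indeed a critical point.
The Hessian of F is constant: H = [[-6, 2], [2, -4]].
det(H) = (-6)·(-4) − 2² = 20.
det(H) > 0 and tr(H) = -10 < 0, so H is negative definite and the point is a local maximum.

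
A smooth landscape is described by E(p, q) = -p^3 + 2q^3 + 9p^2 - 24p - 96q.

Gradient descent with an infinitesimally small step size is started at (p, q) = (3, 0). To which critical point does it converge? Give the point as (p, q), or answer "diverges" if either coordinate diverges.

(2, 4)

E is separable, so gradient descent decouples: p follows -∂E/∂p, q follows -∂E/∂q.
∂E/∂p = -3(p - 4)(p - 2); at p=3 this is 3, so p decreases.
∂E/∂q = 6(q - 4)(q + 4); at q=0 this is -96, so q increases.
p converges to its nearest critical value 2 (a local min of the p-part); q converges to 4. The iterate converges to (2, 4).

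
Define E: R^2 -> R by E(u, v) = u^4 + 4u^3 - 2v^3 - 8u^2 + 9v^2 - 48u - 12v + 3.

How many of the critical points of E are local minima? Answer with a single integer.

2

E separates as a function of u plus a function of v, so ∇E=0 decouples.
∂E/∂u = 4(u - 2)(u + 2)(u + 3) = 0 at u ∈ {-3, -2, 2}; ∂E/∂v = -6(v - 2)(v - 1) = 0 at v ∈ {1, 2}.
The Hessian is diagonal: diag(E_uu, E_vv). Second derivatives: E_uu(-3)=20, E_uu(-2)=-16, E_uu(2)=80; E_vv(1)=6, E_vv(2)=-6.
Local minima occur where both diagonal entries positive: (-3, 1), (2, 1). Count: 2.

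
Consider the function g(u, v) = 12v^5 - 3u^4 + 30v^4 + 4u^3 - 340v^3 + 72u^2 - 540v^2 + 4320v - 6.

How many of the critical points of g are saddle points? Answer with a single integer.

6

g separates as a function of u plus a function of v, so ∇g=0 decouples.
∂g/∂u = -12u(u - 4)(u + 3) = 0 at u ∈ {-3, 0, 4}; ∂g/∂v = 60(v - 3)(v - 2)(v + 3)(v + 4) = 0 at v ∈ {-4, -3, 2, 3}.
The Hessian is diagonal: diag(g_uu, g_vv). Second derivatives: g_uu(-3)=-252, g_uu(0)=144, g_uu(4)=-336; g_vv(-4)=-2520, g_vv(-3)=1800, g_vv(2)=-1800, g_vv(3)=2520.
Saddle points occur where the two diagonal entries have opposite signs: (-3, -3), (-3, 3), (0, -4), (0, 2), (4, -3), (4, 3). Count: 6.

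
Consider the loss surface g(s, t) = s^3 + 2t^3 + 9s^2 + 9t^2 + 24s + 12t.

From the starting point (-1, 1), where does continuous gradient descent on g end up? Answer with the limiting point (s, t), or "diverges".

(-2, -1)

g is separable, so gradient descent decouples: s follows -∂g/∂s, t follows -∂g/∂t.
∂g/∂s = 3(s + 2)(s + 4); at s=-1 this is 9, so s decreases.
∂g/∂t = 6(t + 1)(t + 2); at t=1 this is 36, so t decreases.
s converges to its nearest critical value -2 (a local min of the s-part); t converges to -1. The iterate converges to (-2, -1).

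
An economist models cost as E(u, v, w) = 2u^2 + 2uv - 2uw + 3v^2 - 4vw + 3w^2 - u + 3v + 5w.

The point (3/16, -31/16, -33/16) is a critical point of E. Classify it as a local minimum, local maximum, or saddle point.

local minimum

The Hessian is constant: H = [[4, 2, -2], [2, 6, -4], [-2, -4, 6]].
Leading principal minors: Δ₁ = 4, Δ₂ = 20, Δ₃ = 64.
All leading minors are positive, so H is positive definite: a local minimum.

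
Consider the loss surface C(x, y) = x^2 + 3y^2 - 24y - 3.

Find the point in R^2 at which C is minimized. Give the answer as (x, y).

C(x,y) separates as P(x) + Q(y) − 3, so its minimum is min P + min Q − 3.
P'(x) = 2x vanishes at x ∈ {0}; Q'(y) = 6y - 24 vanishes at y ∈ {4}.
Local minima of P (where P''>0): P(0)=0. Local minima of Q: Q(4)=-48.
So the global minimum of C is P(0) + Q(4) − 3 = 0 − 48 − 3 = -51, attained at (0, 4).

(0, 4)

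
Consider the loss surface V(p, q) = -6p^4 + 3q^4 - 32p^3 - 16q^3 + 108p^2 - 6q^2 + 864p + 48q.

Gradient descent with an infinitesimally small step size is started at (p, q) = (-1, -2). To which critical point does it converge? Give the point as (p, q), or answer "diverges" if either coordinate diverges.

(-3, -1)

V is separable, so gradient descent decouples: p follows -∂V/∂p, q follows -∂V/∂q.
∂V/∂p = -24(p - 3)(p + 3)(p + 4); at p=-1 this is 576, so p decreases.
∂V/∂q = 12(q - 4)(q - 1)(q + 1); at q=-2 this is -216, so q increases.
p converges to its nearest critical value -3 (a local min of the p-part); q converges to -1. The iterate converges to (-3, -1).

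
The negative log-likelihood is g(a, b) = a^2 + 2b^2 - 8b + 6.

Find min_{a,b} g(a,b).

g(a,b) separates as P(a) + Q(b) + 6, so its minimum is min P + min Q + 6.
P'(a) = 2a vanishes at a ∈ {0}; Q'(b) = 4b - 8 vanishes at b ∈ {2}.
Local minima of P (where P''>0): P(0)=0. Local minima of Q: Q(2)=-8.
So the global minimum of g is P(0) + Q(2) + 6 = 0 − 8 + 6 = -2, attained at (0, 2).

-2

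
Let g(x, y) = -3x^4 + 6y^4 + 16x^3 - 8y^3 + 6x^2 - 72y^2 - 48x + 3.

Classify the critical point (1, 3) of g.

local minimum

The mixed partial ∂²g/∂x∂y is 0, so the Hessian at any point is diag(g_xx, g_yy) = diag(12(-3x^2 + 8x + 1), 24(3y^2 - 2y - 6)).
At (1, 3): H = diag(72, 360).
Both eigenvalues are positive, so H is positive definite: a local minimum.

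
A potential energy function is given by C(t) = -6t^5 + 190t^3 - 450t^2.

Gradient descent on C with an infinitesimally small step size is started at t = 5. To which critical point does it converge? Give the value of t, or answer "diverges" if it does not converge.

diverges

C'(t) = -30t(t - 3)(t - 2)(t + 5), so C'(5) = -9000.
Gradient descent moves in the -C' direction, i.e. t is increasing.
There is no critical point above t=5, and C' keeps the same sign, so the iterate runs off to +∞.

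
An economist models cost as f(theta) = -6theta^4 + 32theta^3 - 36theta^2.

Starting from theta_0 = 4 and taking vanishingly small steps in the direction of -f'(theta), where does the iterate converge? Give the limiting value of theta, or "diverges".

diverges

f'(theta) = -24theta(theta - 3)(theta - 1), so f'(4) = -288.
Gradient descent moves in the -f' direction, i.e. theta is increasing.
There is no critical point above theta=4, and f' keeps the same sign, so the iterate runs off to +∞.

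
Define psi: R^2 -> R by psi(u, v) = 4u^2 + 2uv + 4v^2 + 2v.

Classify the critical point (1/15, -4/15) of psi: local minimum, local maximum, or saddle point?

The Hessian of psi is constant: H = [[8, 2], [2, 8]].
det(H) = 8·8 − 2² = 60.
det(H) > 0 and tr(H) = 16 > 0, so H is positive definite and the point is a local minimum.

local minimum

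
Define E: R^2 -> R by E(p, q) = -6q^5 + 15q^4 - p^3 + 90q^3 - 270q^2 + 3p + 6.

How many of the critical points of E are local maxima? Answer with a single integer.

2

E separates as a function of p plus a function of q, so ∇E=0 decouples.
∂E/∂p = -3(p - 1)(p + 1) = 0 at p ∈ {-1, 1}; ∂E/∂q = -30q(q - 3)(q - 2)(q + 3) = 0 at q ∈ {-3, 0, 2, 3}.
The Hessian is diagonal: diag(E_pp, E_qq). Second derivatives: E_pp(-1)=6, E_pp(1)=-6; E_qq(-3)=2700, E_qq(0)=-540, E_qq(2)=300, E_qq(3)=-540.
Local maxima occur where both diagonal entries negative: (1, 0), (1, 3). Count: 2.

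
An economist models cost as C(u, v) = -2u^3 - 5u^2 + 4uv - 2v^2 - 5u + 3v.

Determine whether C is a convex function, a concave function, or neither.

The term -2u^3 is cubic, so the Hessian is not constant.
∂²C/∂u² = -12u - 10, which takes both signs as u varies (negative for sufficiently large u). A diagonal entry of the Hessian changing sign means the Hessian is neither positive- nor negative-semidefinite on all of R^2.

neither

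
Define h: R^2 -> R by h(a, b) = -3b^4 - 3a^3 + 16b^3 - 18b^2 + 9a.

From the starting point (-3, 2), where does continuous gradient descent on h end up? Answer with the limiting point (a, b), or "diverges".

h is separable, so gradient descent decouples: a follows -∂h/∂a, b follows -∂h/∂b.
∂h/∂a = -9(a - 1)(a + 1); at a=-3 this is -72, so a increases.
∂h/∂b = -12b(b - 3)(b - 1); at b=2 this is 24, so b decreases.
a converges to its nearest critical value -1 (a local min of the a-part); b converges to 1. The iterate converges to (-1, 1).

(-1, 1)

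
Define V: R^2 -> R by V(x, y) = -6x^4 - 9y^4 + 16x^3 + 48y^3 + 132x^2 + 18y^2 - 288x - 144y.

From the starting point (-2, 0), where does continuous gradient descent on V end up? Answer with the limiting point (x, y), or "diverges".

V is separable, so gradient descent decouples: x follows -∂V/∂x, y follows -∂V/∂y.
∂V/∂x = -24(x - 4)(x - 1)(x + 3); at x=-2 this is -432, so x increases.
∂V/∂y = -36(y - 4)(y - 1)(y + 1); at y=0 this is -144, so y increases.
x converges to its nearest critical value 1 (a local min of the x-part); y converges to 1. The iterate converges to (1, 1).

(1, 1)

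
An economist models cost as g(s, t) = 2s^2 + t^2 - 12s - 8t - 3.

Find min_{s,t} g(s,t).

g(s,t) separates as P(s) + Q(t) − 3, so its minimum is min P + min Q − 3.
P'(s) = 4s - 12 vanishes at s ∈ {3}; Q'(t) = 2(t - 4) vanishes at t ∈ {4}.
Local minima of P (where P''>0): P(3)=-18. Local minima of Q: Q(4)=-16.
So the global minimum of g is P(3) + Q(4) − 3 = -18 − 16 − 3 = -37, attained at (3, 4).

-37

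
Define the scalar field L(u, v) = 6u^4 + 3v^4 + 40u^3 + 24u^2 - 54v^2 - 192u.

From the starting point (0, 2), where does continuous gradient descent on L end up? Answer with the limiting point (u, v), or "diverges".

(1, 3)

L is separable, so gradient descent decouples: u follows -∂L/∂u, v follows -∂L/∂v.
∂L/∂u = 24(u - 1)(u + 2)(u + 4); at u=0 this is -192, so u increases.
∂L/∂v = 12v(v - 3)(v + 3); at v=2 this is -120, so v increases.
u converges to its nearest critical value 1 (a local min of the u-part); v converges to 3. The iterate converges to (1, 3).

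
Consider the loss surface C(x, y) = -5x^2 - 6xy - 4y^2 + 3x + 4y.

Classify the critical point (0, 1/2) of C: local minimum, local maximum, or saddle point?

The Hessian of C is constant: H = [[-10, -6], [-6, -8]].
det(H) = (-10)·(-8) − (-6)² = 44.
det(H) > 0 and tr(H) = -18 < 0, so H is negative definite and the point is a local maximum.

local maximum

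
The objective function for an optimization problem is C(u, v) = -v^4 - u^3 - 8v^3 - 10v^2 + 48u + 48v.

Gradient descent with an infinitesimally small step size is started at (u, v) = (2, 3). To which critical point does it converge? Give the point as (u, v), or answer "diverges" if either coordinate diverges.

diverges

C is separable, so gradient descent decouples: u follows -∂C/∂u, v follows -∂C/∂v.
∂C/∂u = -3(u - 4)(u + 4); at u=2 this is 36, so u decreases.
∂C/∂v = -4(v - 1)(v + 3)(v + 4); at v=3 this is -336, so v increases.
The v-coordinate has no critical point in that direction and runs off to infinity.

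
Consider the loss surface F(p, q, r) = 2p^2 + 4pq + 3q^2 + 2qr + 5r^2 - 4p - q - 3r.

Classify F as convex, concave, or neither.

convex

F is quadratic, so its Hessian is the constant matrix H = [[4, 4, 0], [4, 6, 2], [0, 2, 10]].
Leading principal minors: 4, 8, 64.
All positive ⇒ H ≻ 0 ⇒ convex.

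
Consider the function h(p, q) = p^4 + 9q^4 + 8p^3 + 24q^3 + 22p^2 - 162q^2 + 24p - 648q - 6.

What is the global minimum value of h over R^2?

h(p,q) separates as A(p) + B(q) − 6, so its minimum is min A + min B − 6.
A'(p) = 4(p + 1)(p + 2)(p + 3) vanishes at p ∈ {-3, -2, -1}; B'(q) = 36(q - 3)(q + 2)(q + 3) vanishes at q ∈ {-3, -2, 3}.
Local minima of A (where A''>0): A(-3)=-9, A(-1)=-9. Local minima of B: B(-3)=567, B(3)=-2025.
So the global minimum of h is A(-3) + B(3) − 6 = -9 − 2025 − 6 = -2040, attained at (-3, 3).

-2040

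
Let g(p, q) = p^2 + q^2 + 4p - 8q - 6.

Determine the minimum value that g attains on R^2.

-26

g(p,q) separates as A(p) + B(q) − 6, so its minimum is min A + min B − 6.
A'(p) = 2p + 4 vanishes at p ∈ {-2}; B'(q) = 2q - 8 vanishes at q ∈ {4}.
Local minima of A (where A''>0): A(-2)=-4. Local minima of B: B(4)=-16.
So the global minimum of g is A(-2) + B(4) − 6 = -4 − 16 − 6 = -26, attained at (-2, 4).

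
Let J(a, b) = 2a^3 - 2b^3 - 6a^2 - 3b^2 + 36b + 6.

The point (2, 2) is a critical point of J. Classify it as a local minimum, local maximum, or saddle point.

saddle point

The mixed partial ∂²J/∂a∂b is 0, so the Hessian at any point is diag(J_aa, J_bb) = diag(12(a - 1), -6(2b + 1)).
At (2, 2): H = diag(12, -30).
The eigenvalues have opposite signs, so H is indefinite: a saddle point.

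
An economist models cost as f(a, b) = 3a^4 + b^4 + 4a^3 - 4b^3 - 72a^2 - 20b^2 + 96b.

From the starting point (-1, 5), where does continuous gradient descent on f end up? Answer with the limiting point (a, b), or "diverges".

(-4, 4)

f is separable, so gradient descent decouples: a follows -∂f/∂a, b follows -∂f/∂b.
∂f/∂a = 12a(a - 3)(a + 4); at a=-1 this is 144, so a decreases.
∂f/∂b = 4(b - 4)(b - 2)(b + 3); at b=5 this is 96, so b decreases.
a converges to its nearest critical value -4 (a local min of the a-part); b converges to 4. The iterate converges to (-4, 4).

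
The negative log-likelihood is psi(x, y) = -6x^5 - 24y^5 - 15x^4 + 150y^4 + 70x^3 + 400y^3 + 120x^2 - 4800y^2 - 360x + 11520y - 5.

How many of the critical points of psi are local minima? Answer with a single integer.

psi separates as a function of x plus a function of y, so ∇psi=0 decouples.
∂psi/∂x = -30(x - 2)(x - 1)(x + 2)(x + 3) = 0 at x ∈ {-3, -2, 1, 2}; ∂psi/∂y = -120(y - 4)(y - 3)(y - 2)(y + 4) = 0 at y ∈ {-4, 2, 3, 4}.
The Hessian is diagonal: diag(psi_xx, psi_yy). Second derivatives: psi_xx(-3)=600, psi_xx(-2)=-360, psi_xx(1)=360, psi_xx(2)=-600; psi_yy(-4)=40320, psi_yy(2)=-1440, psi_yy(3)=840, psi_yy(4)=-1920.
Local minima occur where both diagonal entries positive: (-3, -4), (-3, 3), (1, -4), (1, 3). Count: 4.

4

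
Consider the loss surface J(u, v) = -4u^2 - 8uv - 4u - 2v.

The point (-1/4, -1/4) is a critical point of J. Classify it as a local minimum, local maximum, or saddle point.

saddle point

The Hessian of J is constant: H = [[-8, -8], [-8, 0]].
det(H) = (-8)·0 − (-8)² = -64.
Since det(H) < 0, H is indefinite and the critical point is a saddle point.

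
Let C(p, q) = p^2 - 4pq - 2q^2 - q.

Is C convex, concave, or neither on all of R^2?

C is quadratic, so its Hessian is the constant matrix H = [[2, -4], [-4, -4]].
det(H) = -24, tr(H) = -2.
det(H) < 0, so H is indefinite: neither convex nor concave.

neither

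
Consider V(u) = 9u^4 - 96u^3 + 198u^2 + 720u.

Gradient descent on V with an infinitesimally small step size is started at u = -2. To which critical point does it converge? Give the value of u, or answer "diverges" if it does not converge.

-1

V'(u) = 36(u - 5)(u - 4)(u + 1), so V'(-2) = -1512.
Gradient descent moves in the -V' direction, i.e. u is increasing.
The nearest critical point in that direction is u = -1, where V'' = 1080 > 0 (a local minimum). The iterate converges there.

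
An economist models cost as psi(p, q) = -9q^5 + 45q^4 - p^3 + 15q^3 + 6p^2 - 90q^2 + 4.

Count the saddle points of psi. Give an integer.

4

psi separates as a function of p plus a function of q, so ∇psi=0 decouples.
∂psi/∂p = -3p(p - 4) = 0 at p ∈ {0, 4}; ∂psi/∂q = -45q(q - 4)(q - 1)(q + 1) = 0 at q ∈ {-1, 0, 1, 4}.
The Hessian is diagonal: diag(psi_pp, psi_qq). Second derivatives: psi_pp(0)=12, psi_pp(4)=-12; psi_qq(-1)=450, psi_qq(0)=-180, psi_qq(1)=270, psi_qq(4)=-2700.
Saddle points occur where the two diagonal entries have opposite signs: (0, 0), (0, 4), (4, -1), (4, 1). Count: 4.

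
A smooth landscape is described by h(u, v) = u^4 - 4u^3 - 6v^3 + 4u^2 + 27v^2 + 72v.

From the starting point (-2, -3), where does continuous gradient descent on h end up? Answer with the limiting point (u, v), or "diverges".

(0, -1)

h is separable, so gradient descent decouples: u follows -∂h/∂u, v follows -∂h/∂v.
∂h/∂u = 4u(u - 2)(u - 1); at u=-2 this is -96, so u increases.
∂h/∂v = -18(v - 4)(v + 1); at v=-3 this is -252, so v increases.
u converges to its nearest critical value 0 (a local min of the u-part); v converges to -1. The iterate converges to (0, -1).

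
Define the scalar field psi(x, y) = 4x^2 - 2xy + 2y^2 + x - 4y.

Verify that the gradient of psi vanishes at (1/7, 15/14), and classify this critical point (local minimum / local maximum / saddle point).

∇psi = (8x - 2y + 1, -2x + 4y - 4); substituting (1/7, 15/14) gives ∇psi = (0, 0), so (1/7, 15/14) is indeed a critical point.
The Hessian of psi is constant: H = [[8, -2], [-2, 4]].
det(H) = 8·4 − (-2)² = 28.
det(H) > 0 and tr(H) = 12 > 0, so H is positive definite and the point is a local minimum.

local minimum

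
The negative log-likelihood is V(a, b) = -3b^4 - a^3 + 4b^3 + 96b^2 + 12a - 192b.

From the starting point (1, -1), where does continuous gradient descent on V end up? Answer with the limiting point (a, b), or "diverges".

V is separable, so gradient descent decouples: a follows -∂V/∂a, b follows -∂V/∂b.
∂V/∂a = -3(a - 2)(a + 2); at a=1 this is 9, so a decreases.
∂V/∂b = -12(b - 4)(b - 1)(b + 4); at b=-1 this is -360, so b increases.
a converges to its nearest critical value -2 (a local min of the a-part); b converges to 1. The iterate converges to (-2, 1).

(-2, 1)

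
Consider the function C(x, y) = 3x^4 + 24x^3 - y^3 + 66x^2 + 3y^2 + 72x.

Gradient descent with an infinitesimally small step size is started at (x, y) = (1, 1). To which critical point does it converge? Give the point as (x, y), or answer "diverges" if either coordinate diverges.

(-1, 0)

C is separable, so gradient descent decouples: x follows -∂C/∂x, y follows -∂C/∂y.
∂C/∂x = 12(x + 1)(x + 2)(x + 3); at x=1 this is 288, so x decreases.
∂C/∂y = -3y(y - 2); at y=1 this is 3, so y decreases.
x converges to its nearest critical value -1 (a local min of the x-part); y converges to 0. The iterate converges to (-1, 0).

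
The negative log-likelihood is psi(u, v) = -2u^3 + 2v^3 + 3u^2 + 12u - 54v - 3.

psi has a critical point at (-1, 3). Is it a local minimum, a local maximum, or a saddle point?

local minimum

The mixed partial ∂²psi/∂u∂v is 0, so the Hessian at any point is diag(psi_uu, psi_vv) = diag(6(-2u + 1), 12v).
At (-1, 3): H = diag(18, 36).
Both eigenvalues are positive, so H is positive definite: a local minimum.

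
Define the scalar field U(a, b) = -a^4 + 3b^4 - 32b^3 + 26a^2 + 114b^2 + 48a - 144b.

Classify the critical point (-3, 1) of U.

saddle point

The mixed partial ∂²U/∂a∂b is 0, so the Hessian at any point is diag(U_aa, U_bb) = diag(4(-3a^2 + 13), 12(3b^2 - 16b + 19)).
At (-3, 1): H = diag(-56, 72).
The eigenvalues have opposite signs, so H is indefinite: a saddle point.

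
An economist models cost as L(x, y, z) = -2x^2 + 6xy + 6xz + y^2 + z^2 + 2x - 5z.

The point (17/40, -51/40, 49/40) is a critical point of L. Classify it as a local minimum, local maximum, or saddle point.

The Hessian is constant: H = [[-4, 6, 6], [6, 2, 0], [6, 0, 2]].
Leading principal minors: Δ₁ = -4, Δ₂ = -44, Δ₃ = -160.
The minors fit neither the all-positive nor the alternating-sign pattern, so H is indefinite: a saddle point.

saddle point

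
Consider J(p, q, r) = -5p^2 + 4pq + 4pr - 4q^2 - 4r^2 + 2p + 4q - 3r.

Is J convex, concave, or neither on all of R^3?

J is quadratic, so its Hessian is the constant matrix H = [[-10, 4, 4], [4, -8, 0], [4, 0, -8]].
Leading principal minors: -10, 64, -384.
Signs alternate −, +, − ⇒ H ≺ 0 ⇒ concave.

concave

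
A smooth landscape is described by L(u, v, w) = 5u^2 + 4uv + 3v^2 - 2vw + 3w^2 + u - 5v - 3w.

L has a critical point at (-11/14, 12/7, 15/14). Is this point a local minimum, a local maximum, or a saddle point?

local minimum

The Hessian is constant: H = [[10, 4, 0], [4, 6, -2], [0, -2, 6]].
Leading principal minors: Δ₁ = 10, Δ₂ = 44, Δ₃ = 224.
All leading minors are positive, so H is positive definite: a local minimum.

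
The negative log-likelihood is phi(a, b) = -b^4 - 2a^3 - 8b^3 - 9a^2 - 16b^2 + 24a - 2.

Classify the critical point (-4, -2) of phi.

local minimum

The mixed partial ∂²phi/∂a∂b is 0, so the Hessian at any point is diag(phi_aa, phi_bb) = diag(-6(2a + 3), -4(3b^2 + 12b + 8)).
At (-4, -2): H = diag(30, 16).
Both eigenvalues are positive, so H is positive definite: a local minimum.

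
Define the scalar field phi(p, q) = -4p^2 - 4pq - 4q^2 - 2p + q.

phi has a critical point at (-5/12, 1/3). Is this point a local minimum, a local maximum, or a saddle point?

The Hessian of phi is constant: H = [[-8, -4], [-4, -8]].
det(H) = (-8)·(-8) − (-4)² = 48.
det(H) > 0 and tr(H) = -16 < 0, so H is negative definite and the point is a local maximum.

local maximum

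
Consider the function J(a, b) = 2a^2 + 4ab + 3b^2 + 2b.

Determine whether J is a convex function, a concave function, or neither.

convex

J is quadratic, so its Hessian is the constant matrix H = [[4, 4], [4, 6]].
det(H) = 8, tr(H) = 10.
det(H) > 0 and tr(H) > 0, so H is positive definite everywhere: convex.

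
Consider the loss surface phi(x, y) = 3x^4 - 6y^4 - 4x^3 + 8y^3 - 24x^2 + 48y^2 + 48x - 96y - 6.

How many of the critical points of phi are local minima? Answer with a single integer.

phi separates as a function of x plus a function of y, so ∇phi=0 decouples.
∂phi/∂x = 12(x - 2)(x - 1)(x + 2) = 0 at x ∈ {-2, 1, 2}; ∂phi/∂y = -24(y - 2)(y - 1)(y + 2) = 0 at y ∈ {-2, 1, 2}.
The Hessian is diagonal: diag(phi_xx, phi_yy). Second derivatives: phi_xx(-2)=144, phi_xx(1)=-36, phi_xx(2)=48; phi_yy(-2)=-288, phi_yy(1)=72, phi_yy(2)=-96.
Local minima occur where both diagonal entries positive: (-2, 1), (2, 1). Count: 2.

2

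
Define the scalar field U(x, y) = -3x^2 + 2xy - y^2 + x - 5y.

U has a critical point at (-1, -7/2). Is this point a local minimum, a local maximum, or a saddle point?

The Hessian of U is constant: H = [[-6, 2], [2, -2]].
det(H) = (-6)·(-2) − 2² = 8.
det(H) > 0 and tr(H) = -8 < 0, so H is negative definite and the point is a local maximum.

local maximum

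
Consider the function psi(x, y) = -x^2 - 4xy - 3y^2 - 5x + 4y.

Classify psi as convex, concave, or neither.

psi is quadratic, so its Hessian is the constant matrix H = [[-2, -4], [-4, -6]].
det(H) = -4, tr(H) = -8.
det(H) < 0, so H is indefinite: neither convex nor concave.

neither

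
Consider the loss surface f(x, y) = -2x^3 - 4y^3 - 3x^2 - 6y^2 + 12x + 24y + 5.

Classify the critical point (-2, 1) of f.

The mixed partial ∂²f/∂x∂y is 0, so the Hessian at any point is diag(f_xx, f_yy) = diag(-6(2x + 1), -12(2y + 1)).
At (-2, 1): H = diag(18, -36).
The eigenvalues have opposite signs, so H is indefinite: a saddle point.

saddle point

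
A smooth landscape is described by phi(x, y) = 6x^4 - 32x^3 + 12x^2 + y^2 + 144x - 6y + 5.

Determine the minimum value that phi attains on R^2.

phi(x,y) separates as P(x) + Q(y) + 5, so its minimum is min P + min Q + 5.
P'(x) = 24(x - 3)(x - 2)(x + 1) vanishes at x ∈ {-1, 2, 3}; Q'(y) = 2y - 6 vanishes at y ∈ {3}.
Local minima of P (where P''>0): P(-1)=-94, P(3)=162. Local minima of Q: Q(3)=-9.
So the global minimum of phi is P(-1) + Q(3) + 5 = -94 − 9 + 5 = -98, attained at (-1, 3).

-98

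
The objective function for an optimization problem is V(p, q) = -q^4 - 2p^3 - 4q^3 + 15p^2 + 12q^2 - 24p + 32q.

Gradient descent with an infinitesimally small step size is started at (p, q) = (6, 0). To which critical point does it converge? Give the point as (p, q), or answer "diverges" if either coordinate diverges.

V is separable, so gradient descent decouples: p follows -∂V/∂p, q follows -∂V/∂q.
∂V/∂p = -6(p - 4)(p - 1); at p=6 this is -60, so p increases.
∂V/∂q = -4(q - 2)(q + 1)(q + 4); at q=0 this is 32, so q decreases.
The p-coordinate has no critical point in that direction and runs off to infinity.

diverges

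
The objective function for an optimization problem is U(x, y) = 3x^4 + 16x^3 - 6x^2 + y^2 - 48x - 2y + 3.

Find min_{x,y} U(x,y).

U(x,y) separates as P(x) + Q(y) + 3, so its minimum is min P + min Q + 3.
P'(x) = 12(x - 1)(x + 1)(x + 4) vanishes at x ∈ {-4, -1, 1}; Q'(y) = 2y - 2 vanishes at y ∈ {1}.
Local minima of P (where P''>0): P(-4)=-160, P(1)=-35. Local minima of Q: Q(1)=-1.
So the global minimum of U is P(-4) + Q(1) + 3 = -160 − 1 + 3 = -158, attained at (-4, 1).

-158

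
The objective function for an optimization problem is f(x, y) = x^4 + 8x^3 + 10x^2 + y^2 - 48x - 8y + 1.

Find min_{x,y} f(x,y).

f(x,y) separates as P(x) + Q(y) + 1, so its minimum is min P + min Q + 1.
P'(x) = 4(x - 1)(x + 3)(x + 4) vanishes at x ∈ {-4, -3, 1}; Q'(y) = 2y - 8 vanishes at y ∈ {4}.
Local minima of P (where P''>0): P(-4)=96, P(1)=-29. Local minima of Q: Q(4)=-16.
So the global minimum of f is P(1) + Q(4) + 1 = -29 − 16 + 1 = -44, attained at (1, 4).

-44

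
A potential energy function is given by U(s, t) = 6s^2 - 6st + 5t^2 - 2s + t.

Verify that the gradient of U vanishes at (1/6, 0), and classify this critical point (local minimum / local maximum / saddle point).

local minimum

∇U = (12s - 6t - 2, -6s + 10t + 1); substituting (1/6, 0) gives ∇U = (0, 0), so (1/6, 0) is indeed a critical point.
The Hessian of U is constant: H = [[12, -6], [-6, 10]].
det(H) = 12·10 − (-6)² = 84.
det(H) > 0 and tr(H) = 22 > 0, so H is positive definite and the point is a local minimum.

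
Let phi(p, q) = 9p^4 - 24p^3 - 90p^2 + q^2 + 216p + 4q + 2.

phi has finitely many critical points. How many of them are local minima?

phi separates as a function of p plus a function of q, so ∇phi=0 decouples.
∂phi/∂p = 36(p - 3)(p - 1)(p + 2) = 0 at p ∈ {-2, 1, 3}; ∂phi/∂q = 2(q + 2) = 0 at q ∈ {-2}.
The Hessian is diagonal: diag(phi_pp, phi_qq). Second derivatives: phi_pp(-2)=540, phi_pp(1)=-216, phi_pp(3)=360; phi_qq(-2)=2.
Local minima occur where both diagonal entries positive: (-2, -2), (3, -2). Count: 2.

2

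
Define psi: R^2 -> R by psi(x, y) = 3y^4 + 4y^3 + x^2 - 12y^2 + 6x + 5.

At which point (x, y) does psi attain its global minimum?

(-3, -2)

psi(x,y) separates as P(x) + Q(y) + 5, so its minimum is min P + min Q + 5.
P'(x) = 2x + 6 vanishes at x ∈ {-3}; Q'(y) = 12y(y - 1)(y + 2) vanishes at y ∈ {-2, 0, 1}.
Local minima of P (where P''>0): P(-3)=-9. Local minima of Q: Q(-2)=-32, Q(1)=-5.
So the global minimum of psi is P(-3) + Q(-2) + 5 = -9 − 32 + 5 = -36, attained at (-3, -2).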